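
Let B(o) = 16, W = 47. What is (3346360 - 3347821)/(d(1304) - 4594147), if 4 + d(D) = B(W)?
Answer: 1461/4594135 ≈ 0.00031801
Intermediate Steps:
d(D) = 12 (d(D) = -4 + 16 = 12)
(3346360 - 3347821)/(d(1304) - 4594147) = (3346360 - 3347821)/(12 - 4594147) = -1461/(-4594135) = -1461*(-1/4594135) = 1461/4594135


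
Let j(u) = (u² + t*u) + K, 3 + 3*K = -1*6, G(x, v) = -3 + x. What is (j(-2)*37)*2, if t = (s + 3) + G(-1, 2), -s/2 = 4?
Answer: 1406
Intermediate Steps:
s = -8 (s = -2*4 = -8)
K = -3 (K = -1 + (-1*6)/3 = -1 + (⅓)*(-6) = -1 - 2 = -3)
t = -9 (t = (-8 + 3) + (-3 - 1) = -5 - 4 = -9)
j(u) = -3 + u² - 9*u (j(u) = (u² - 9*u) - 3 = -3 + u² - 9*u)
(j(-2)*37)*2 = ((-3 + (-2)² - 9*(-2))*37)*2 = ((-3 + 4 + 18)*37)*2 = (19*37)*2 = 703*2 = 1406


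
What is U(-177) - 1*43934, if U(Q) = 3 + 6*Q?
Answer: -44993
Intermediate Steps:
U(-177) - 1*43934 = (3 + 6*(-177)) - 1*43934 = (3 - 1062) - 43934 = -1059 - 43934 = -44993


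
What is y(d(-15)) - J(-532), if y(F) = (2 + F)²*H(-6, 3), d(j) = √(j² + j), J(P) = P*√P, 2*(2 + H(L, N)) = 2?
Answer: -(2 + √210)² + 1064*I*√133 ≈ -271.97 + 12271.0*I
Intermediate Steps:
H(L, N) = -1 (H(L, N) = -2 + (½)*2 = -2 + 1 = -1)
J(P) = P^(3/2)
d(j) = √(j + j²)
y(F) = -(2 + F)² (y(F) = (2 + F)²*(-1) = -(2 + F)²)
y(d(-15)) - J(-532) = -(2 + √(-15*(1 - 15)))² - (-532)^(3/2) = -(2 + √(-15*(-14)))² - (-1064)*I*√133 = -(2 + √210)² + 1064*I*√133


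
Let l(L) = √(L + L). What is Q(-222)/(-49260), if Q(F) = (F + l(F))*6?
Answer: 111/4105 - I*√111/4105 ≈ 0.02704 - 0.0025665*I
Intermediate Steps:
l(L) = √2*√L (l(L) = √(2*L) = √2*√L)
Q(F) = 6*F + 6*√2*√F (Q(F) = (F + √2*√F)*6 = 6*F + 6*√2*√F)
Q(-222)/(-49260) = (6*(-222) + 6*√2*√(-222))/(-49260) = (-1332 + 6*√2*(I*√222))*(-1/49260) = (-1332 + 12*I*√111)*(-1/49260) = 111/4105 - I*√111/4105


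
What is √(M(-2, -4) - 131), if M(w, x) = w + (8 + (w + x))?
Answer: I*√131 ≈ 11.446*I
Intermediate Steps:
M(w, x) = 8 + x + 2*w (M(w, x) = w + (8 + w + x) = 8 + x + 2*w)
√(M(-2, -4) - 131) = √((8 - 4 + 2*(-2)) - 131) = √((8 - 4 - 4) - 131) = √(0 - 131) = √(-131) = I*√131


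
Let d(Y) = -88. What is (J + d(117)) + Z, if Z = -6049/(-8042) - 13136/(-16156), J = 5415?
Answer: 173080527465/32481638 ≈ 5328.6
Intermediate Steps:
Z = 50841839/32481638 (Z = -6049*(-1/8042) - 13136*(-1/16156) = 6049/8042 + 3284/4039 = 50841839/32481638 ≈ 1.5652)
(J + d(117)) + Z = (5415 - 88) + 50841839/32481638 = 5327 + 50841839/32481638 = 173080527465/32481638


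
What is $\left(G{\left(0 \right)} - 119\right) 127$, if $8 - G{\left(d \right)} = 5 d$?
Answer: $-14097$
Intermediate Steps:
$G{\left(d \right)} = 8 - 5 d$
$\left(G{\left(0 \right)} - 119\right) 127 = \left(\left(8 - 0\right) - 119\right) 127 = \left(\left(8 + 0\right) - 119\right) 127 = \left(8 - 119\right) 127 = \left(-111\right) 127 = -14097$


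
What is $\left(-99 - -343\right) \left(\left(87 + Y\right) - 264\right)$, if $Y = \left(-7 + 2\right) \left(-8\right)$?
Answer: $-33428$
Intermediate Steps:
$Y = 40$ ($Y = \left(-5\right) \left(-8\right) = 40$)
$\left(-99 - -343\right) \left(\left(87 + Y\right) - 264\right) = \left(-99 - -343\right) \left(\left(87 + 40\right) - 264\right) = \left(-99 + 343\right) \left(127 - 264\right) = 244 \left(-137\right) = -33428$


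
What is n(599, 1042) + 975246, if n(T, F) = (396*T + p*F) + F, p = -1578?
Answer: -430784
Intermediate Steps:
n(T, F) = -1577*F + 396*T (n(T, F) = (396*T - 1578*F) + F = (-1578*F + 396*T) + F = -1577*F + 396*T)
n(599, 1042) + 975246 = (-1577*1042 + 396*599) + 975246 = (-1643234 + 237204) + 975246 = -1406030 + 975246 = -430784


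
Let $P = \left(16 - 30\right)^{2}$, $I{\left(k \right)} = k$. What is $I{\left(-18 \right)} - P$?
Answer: $-214$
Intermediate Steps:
$P = 196$ ($P = \left(-14\right)^{2} = 196$)
$I{\left(-18 \right)} - P = -18 - 196 = -214$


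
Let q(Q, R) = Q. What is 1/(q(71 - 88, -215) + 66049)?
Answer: 1/66032 ≈ 1.5144e-5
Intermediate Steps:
1/(q(71 - 88, -215) + 66049) = 1/((71 - 88) + 66049) = 1/(-17 + 66049) = 1/66032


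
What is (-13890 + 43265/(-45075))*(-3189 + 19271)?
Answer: -2013900662246/9015 ≈ -2.2339e+8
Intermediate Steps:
(-13890 + 43265/(-45075))*(-3189 + 19271) = (-13890 + 43265*(-1/45075))*16082 = (-13890 - 8653/9015)*16082 = -125227003/9015*16082 = -2013900662246/9015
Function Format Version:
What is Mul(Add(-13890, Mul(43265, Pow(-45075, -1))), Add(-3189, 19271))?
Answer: Rational(-2013900662246, 9015) ≈ -2.2339e+8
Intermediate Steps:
Mul(Add(-13890, Mul(43265, Pow(-45075, -1))), Add(-3189, 19271)) = Mul(Add(-13890, Mul(43265, Rational(-1, 45075))), 16082) = Mul(Add(-13890, Rational(-8653, 9015)), 16082) = Mul(Rational(-125227003, 9015), 16082) = Rational(-2013900662246, 9015)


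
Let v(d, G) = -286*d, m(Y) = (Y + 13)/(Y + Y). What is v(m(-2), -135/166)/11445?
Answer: 1573/22890 ≈ 0.068720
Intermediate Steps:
m(Y) = (13 + Y)/(2*Y) (m(Y) = (13 + Y)/((2*Y)) = (13 + Y)*(1/(2*Y)) = (13 + Y)/(2*Y))
v(m(-2), -135/166)/11445 = -143*(13 - 2)/(-2)/11445 = -143*(-1)*11/2*(1/11445) = -286*(-11/4)*(1/11445) = (1573/2)*(1/11445) = 1573/22890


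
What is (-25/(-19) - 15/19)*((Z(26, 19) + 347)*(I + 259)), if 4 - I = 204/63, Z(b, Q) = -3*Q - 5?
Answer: 272750/7 ≈ 38964.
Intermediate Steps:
Z(b, Q) = -5 - 3*Q
I = 16/21 (I = 4 - 204/63 = 4 - 1*68/21 = 4 - 68/21 = 16/21 ≈ 0.76190)
(-25/(-19) - 15/19)*((Z(26, 19) + 347)*(I + 259)) = (-25/(-19) - 15/19)*(((-5 - 3*19) + 347)*(16/21 + 259)) = (-25*(-1/19) - 15*1/19)*(((-5 - 57) + 347)*(5455/21)) = (25/19 - 15/19)*((-62 + 347)*(5455/21)) = 10*(285*(5455/21))/19 = (10/19)*(518225/7) = 272750/7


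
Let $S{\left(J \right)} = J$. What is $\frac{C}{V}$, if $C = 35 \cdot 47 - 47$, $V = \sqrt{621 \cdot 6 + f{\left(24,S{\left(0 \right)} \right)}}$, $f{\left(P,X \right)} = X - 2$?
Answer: $\frac{799 \sqrt{19}}{133} \approx 26.186$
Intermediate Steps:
$f{\left(P,X \right)} = -2 + X$ ($f{\left(P,X \right)} = X - 2 = -2 + X$)
$V = 14 \sqrt{19}$ ($V = \sqrt{621 \cdot 6 + \left(-2 + 0\right)} = \sqrt{3726 - 2} = \sqrt{3724} = 14 \sqrt{19} \approx 61.025$)
$C = 1598$ ($C = 1645 - 47 = 1598$)
$\frac{C}{V} = \frac{1598}{14 \sqrt{19}} = 1598 \frac{\sqrt{19}}{266} = \frac{799 \sqrt{19}}{133}$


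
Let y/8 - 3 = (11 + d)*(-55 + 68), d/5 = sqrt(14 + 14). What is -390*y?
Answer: -455520 - 405600*sqrt(7) ≈ -1.5286e+6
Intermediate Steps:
d = 10*sqrt(7) (d = 5*sqrt(14 + 14) = 5*sqrt(28) = 5*(2*sqrt(7)) = 10*sqrt(7) ≈ 26.458)
y = 1168 + 1040*sqrt(7) (y = 24 + 8*((11 + 10*sqrt(7))*(-55 + 68)) = 24 + 8*((11 + 10*sqrt(7))*13) = 24 + 8*(143 + 130*sqrt(7)) = 24 + (1144 + 1040*sqrt(7)) = 1168 + 1040*sqrt(7) ≈ 3919.6)
-390*y = -390*(1168 + 1040*sqrt(7)) = -455520 - 405600*sqrt(7)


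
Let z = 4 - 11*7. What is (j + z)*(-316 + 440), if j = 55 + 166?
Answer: 18352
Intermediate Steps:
j = 221
z = -73 (z = 4 - 77 = -73)
(j + z)*(-316 + 440) = (221 - 73)*(-316 + 440) = 148*124 = 18352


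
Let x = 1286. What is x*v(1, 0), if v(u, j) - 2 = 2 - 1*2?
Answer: 2572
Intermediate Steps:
v(u, j) = 2 (v(u, j) = 2 + (2 - 1*2) = 2 + (2 - 2) = 2 + 0 = 2)
x*v(1, 0) = 1286*2 = 2572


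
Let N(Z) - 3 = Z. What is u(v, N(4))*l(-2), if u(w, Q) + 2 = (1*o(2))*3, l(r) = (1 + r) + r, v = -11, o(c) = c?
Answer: -12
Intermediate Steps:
N(Z) = 3 + Z
l(r) = 1 + 2*r
u(w, Q) = 4 (u(w, Q) = -2 + (1*2)*3 = -2 + 2*3 = -2 + 6 = 4)
u(v, N(4))*l(-2) = 4*(1 + 2*(-2)) = 4*(1 - 4) = 4*(-3) = -12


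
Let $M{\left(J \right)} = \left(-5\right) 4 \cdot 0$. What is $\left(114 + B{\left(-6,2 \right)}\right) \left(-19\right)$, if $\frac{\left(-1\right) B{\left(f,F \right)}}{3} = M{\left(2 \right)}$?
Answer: $-2166$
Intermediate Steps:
$M{\left(J \right)} = 0$ ($M{\left(J \right)} = \left(-20\right) 0 = 0$)
$B{\left(f,F \right)} = 0$ ($B{\left(f,F \right)} = \left(-3\right) 0 = 0$)
$\left(114 + B{\left(-6,2 \right)}\right) \left(-19\right) = \left(114 + 0\right) \left(-19\right) = 114 \left(-19\right) = -2166$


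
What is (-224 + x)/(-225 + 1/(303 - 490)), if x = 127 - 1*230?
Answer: 61149/42076 ≈ 1.4533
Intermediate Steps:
x = -103 (x = 127 - 230 = -103)
(-224 + x)/(-225 + 1/(303 - 490)) = (-224 - 103)/(-225 + 1/(303 - 490)) = -327/(-225 + 1/(-187)) = -327/(-225 - 1/187) = -327/(-42076/187) = -327*(-187/42076) = 61149/42076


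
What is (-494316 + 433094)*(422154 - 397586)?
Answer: -1504102096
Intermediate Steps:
(-494316 + 433094)*(422154 - 397586) = -61222*24568 = -1504102096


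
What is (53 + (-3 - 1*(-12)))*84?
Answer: 5208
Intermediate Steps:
(53 + (-3 - 1*(-12)))*84 = (53 + (-3 + 12))*84 = (53 + 9)*84 = 62*84 = 5208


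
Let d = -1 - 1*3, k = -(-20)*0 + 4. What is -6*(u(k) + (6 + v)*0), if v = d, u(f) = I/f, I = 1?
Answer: -3/2 ≈ -1.5000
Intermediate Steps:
k = 4 (k = -4*0 + 4 = 0 + 4 = 4)
d = -4 (d = -1 - 3 = -4)
u(f) = 1/f
v = -4
-6*(u(k) + (6 + v)*0) = -6*(1/4 + (6 - 4)*0) = -6*(1/4 + 2*0) = -6*(1/4 + 0) = -6*1/4 = -3/2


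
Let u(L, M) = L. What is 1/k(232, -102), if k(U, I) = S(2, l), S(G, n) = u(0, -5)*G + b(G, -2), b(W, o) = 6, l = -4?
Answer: ⅙ ≈ 0.16667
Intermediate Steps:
S(G, n) = 6 (S(G, n) = 0*G + 6 = 0 + 6 = 6)
k(U, I) = 6
1/k(232, -102) = 1/6 = ⅙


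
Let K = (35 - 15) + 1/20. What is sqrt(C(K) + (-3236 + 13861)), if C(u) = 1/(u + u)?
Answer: sqrt(1708514635)/401 ≈ 103.08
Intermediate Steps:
K = 401/20 (K = 20 + 1/20 = 401/20 ≈ 20.050)
C(u) = 1/(2*u)
sqrt(C(K) + (-3236 + 13861)) = sqrt(1/(2*(401/20)) + (-3236 + 13861)) = sqrt((1/2)*(20/401) + 10625) = sqrt(10/401 + 10625) = sqrt(4260635/401) = sqrt(1708514635)/401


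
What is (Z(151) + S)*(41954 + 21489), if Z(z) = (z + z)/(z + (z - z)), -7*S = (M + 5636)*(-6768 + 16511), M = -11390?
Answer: 508098999364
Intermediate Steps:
S = 8008746 (S = -(-11390 + 5636)*(-6768 + 16511)/7 = -(-822)*9743 = -1/7*(-56061222) = 8008746)
Z(z) = 2 (Z(z) = (2*z)/(z + 0) = (2*z)/z = 2)
(Z(151) + S)*(41954 + 21489) = (2 + 8008746)*(41954 + 21489) = 8008748*63443 = 508098999364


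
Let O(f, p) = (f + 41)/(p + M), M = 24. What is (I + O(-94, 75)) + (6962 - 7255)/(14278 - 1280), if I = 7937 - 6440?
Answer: 1925624693/1286802 ≈ 1496.4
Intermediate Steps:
O(f, p) = (41 + f)/(24 + p) (O(f, p) = (f + 41)/(p + 24) = (41 + f)/(24 + p))
I = 1497
(I + O(-94, 75)) + (6962 - 7255)/(14278 - 1280) = (1497 + (41 - 94)/(24 + 75)) + (6962 - 7255)/(14278 - 1280) = (1497 - 53/99) - 293/12998 = 148150/99 - 293/12998 = 1925624693/1286802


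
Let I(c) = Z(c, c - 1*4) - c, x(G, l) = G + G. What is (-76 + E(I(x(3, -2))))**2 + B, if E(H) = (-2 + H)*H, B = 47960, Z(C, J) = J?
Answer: 50664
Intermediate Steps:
x(G, l) = 2*G
I(c) = -4 (I(c) = (c - 1*4) - c = (c - 4) - c = (-4 + c) - c = -4)
E(H) = H*(-2 + H)
(-76 + E(I(x(3, -2))))**2 + B = (-76 - 4*(-2 - 4))**2 + 47960 = (-76 - 4*(-6))**2 + 47960 = (-76 + 24)**2 + 47960 = (-52)**2 + 47960 = 2704 + 47960 = 50664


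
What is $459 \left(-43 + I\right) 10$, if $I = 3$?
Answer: $-183600$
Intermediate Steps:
$459 \left(-43 + I\right) 10 = 459 \left(-43 + 3\right) 10 = 459 \left(\left(-40\right) 10\right) = 459 \left(-400\right) = -183600$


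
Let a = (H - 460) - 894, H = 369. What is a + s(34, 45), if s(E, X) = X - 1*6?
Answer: -946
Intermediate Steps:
s(E, X) = -6 + X (s(E, X) = X - 6 = -6 + X)
a = -985 (a = (369 - 460) - 894 = -91 - 894 = -985)
a + s(34, 45) = -985 + (-6 + 45) = -985 + 39 = -946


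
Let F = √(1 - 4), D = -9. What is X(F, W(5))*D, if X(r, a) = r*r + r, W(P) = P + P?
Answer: 27 - 9*I*√3 ≈ 27.0 - 15.588*I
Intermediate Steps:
F = I*√3 (F = √(-3) = I*√3 ≈ 1.732*I)
W(P) = 2*P
X(r, a) = r + r² (X(r, a) = r² + r = r + r²)
X(F, W(5))*D = ((I*√3)*(1 + I*√3))*(-9) = (I*√3*(1 + I*√3))*(-9) = -9*I*√3*(1 + I*√3)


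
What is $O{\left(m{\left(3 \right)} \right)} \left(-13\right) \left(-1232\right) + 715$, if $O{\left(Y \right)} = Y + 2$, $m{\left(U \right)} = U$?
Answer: $80795$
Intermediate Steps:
$O{\left(Y \right)} = 2 + Y$
$O{\left(m{\left(3 \right)} \right)} \left(-13\right) \left(-1232\right) + 715 = \left(2 + 3\right) \left(-13\right) \left(-1232\right) + 715 = 5 \left(-13\right) \left(-1232\right) + 715 = \left(-65\right) \left(-1232\right) + 715 = 80080 + 715 = 80795$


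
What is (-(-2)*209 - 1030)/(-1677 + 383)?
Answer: 306/647 ≈ 0.47295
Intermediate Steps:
(-(-2)*209 - 1030)/(-1677 + 383) = (-1*(-418) - 1030)/(-1294) = (418 - 1030)*(-1/1294) = -612*(-1/1294) = 306/647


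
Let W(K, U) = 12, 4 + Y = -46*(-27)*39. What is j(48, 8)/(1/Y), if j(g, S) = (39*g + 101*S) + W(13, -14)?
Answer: 130384328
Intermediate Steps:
Y = 48434 (Y = -4 - 46*(-27)*39 = -4 + 1242*39 = -4 + 48438 = 48434)
j(g, S) = 12 + 39*g + 101*S (j(g, S) = (39*g + 101*S) + 12 = 12 + 39*g + 101*S)
j(48, 8)/(1/Y) = (12 + 39*48 + 101*8)/(1/48434) = (12 + 1872 + 808)/(1/48434) = 2692*48434 = 130384328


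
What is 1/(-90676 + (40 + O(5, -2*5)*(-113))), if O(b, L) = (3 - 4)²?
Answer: -1/90749 ≈ -1.1019e-5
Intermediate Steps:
O(b, L) = 1 (O(b, L) = (-1)² = 1)
1/(-90676 + (40 + O(5, -2*5)*(-113))) = 1/(-90676 + (40 + 1*(-113))) = 1/(-90676 + (40 - 113)) = 1/(-90676 - 73) = 1/(-90749) = -1/90749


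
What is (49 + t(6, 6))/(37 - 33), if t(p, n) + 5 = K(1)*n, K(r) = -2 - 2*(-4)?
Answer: 20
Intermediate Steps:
K(r) = 6 (K(r) = -2 + 8 = 6)
t(p, n) = -5 + 6*n
(49 + t(6, 6))/(37 - 33) = (49 + (-5 + 6*6))/(37 - 33) = (49 + (-5 + 36))/4 = (49 + 31)*(¼) = 80*(¼) = 20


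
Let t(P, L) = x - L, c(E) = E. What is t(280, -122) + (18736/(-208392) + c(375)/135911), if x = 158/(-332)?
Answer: 71368175734505/587697376074 ≈ 121.44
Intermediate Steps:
x = -79/166 (x = 158*(-1/332) = -79/166 ≈ -0.47590)
t(P, L) = -79/166 - L
t(280, -122) + (18736/(-208392) + c(375)/135911) = (-79/166 - 1*(-122)) + (18736/(-208392) + 375/135911) = (-79/166 + 122) + (18736*(-1/208392) + 375*(1/135911)) = 20173/166 + (-2342/26049 + 375/135911) = 20173/166 - 308535187/3540345639 = 71368175734505/587697376074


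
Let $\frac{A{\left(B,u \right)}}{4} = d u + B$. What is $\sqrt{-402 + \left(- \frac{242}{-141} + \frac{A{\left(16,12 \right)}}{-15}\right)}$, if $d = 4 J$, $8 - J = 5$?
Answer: $\frac{2 i \sqrt{2201574}}{141} \approx 21.046 i$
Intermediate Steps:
$J = 3$ ($J = 8 - 5 = 3$)
$d = 12$ ($d = 4 \cdot 3 = 12$)
$A{\left(B,u \right)} = 4 B + 48 u$ ($A{\left(B,u \right)} = 4 \left(12 u + B\right) = 4 \left(B + 12 u\right) = 4 B + 48 u$)
$\sqrt{-402 + \left(- \frac{242}{-141} + \frac{A{\left(16,12 \right)}}{-15}\right)} = \sqrt{-402 + \left(- \frac{242}{-141} + \frac{4 \cdot 16 + 48 \cdot 12}{-15}\right)} = \sqrt{-402 + \left(\left(-242\right) \left(- \frac{1}{141}\right) + \left(64 + 576\right) \left(- \frac{1}{15}\right)\right)} = \sqrt{-402 + \left(\frac{242}{141} + 640 \left(- \frac{1}{15}\right)\right)} = \sqrt{-402 + \left(\frac{242}{141} - \frac{128}{3}\right)} = \sqrt{-402 - \frac{5774}{141}} = \sqrt{- \frac{62456}{141}} = \frac{2 i \sqrt{2201574}}{141}$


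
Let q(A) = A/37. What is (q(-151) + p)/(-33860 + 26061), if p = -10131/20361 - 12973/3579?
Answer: 670259171/637217224809 ≈ 0.0010519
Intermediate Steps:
q(A) = A/37 (q(A) = A*(1/37) = A/37)
p = -9103094/2208243 (p = -10131*1/20361 - 12973*1/3579 = -307/617 - 12973/3579 = -9103094/2208243 ≈ -4.1223)
(q(-151) + p)/(-33860 + 26061) = ((1/37)*(-151) - 9103094/2208243)/(-33860 + 26061) = (-151/37 - 9103094/2208243)/(-7799) = -670259171/81704991*(-1/7799) = 670259171/637217224809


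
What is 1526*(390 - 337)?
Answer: 80878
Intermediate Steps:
1526*(390 - 337) = 1526*53 = 80878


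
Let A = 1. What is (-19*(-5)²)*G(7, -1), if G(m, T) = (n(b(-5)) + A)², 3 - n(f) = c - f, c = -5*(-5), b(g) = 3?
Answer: -153900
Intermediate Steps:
c = 25
n(f) = -22 + f (n(f) = 3 - (25 - f) = 3 + (-25 + f) = -22 + f)
G(m, T) = 324 (G(m, T) = ((-22 + 3) + 1)² = (-19 + 1)² = (-18)² = 324)
(-19*(-5)²)*G(7, -1) = -19*(-5)²*324 = -19*25*324 = -475*324 = -153900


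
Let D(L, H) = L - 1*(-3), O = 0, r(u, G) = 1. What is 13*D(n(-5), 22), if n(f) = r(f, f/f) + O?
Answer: 52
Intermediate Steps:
n(f) = 1 (n(f) = 1 + 0 = 1)
D(L, H) = 3 + L (D(L, H) = L + 3 = 3 + L)
13*D(n(-5), 22) = 13*(3 + 1) = 13*4 = 52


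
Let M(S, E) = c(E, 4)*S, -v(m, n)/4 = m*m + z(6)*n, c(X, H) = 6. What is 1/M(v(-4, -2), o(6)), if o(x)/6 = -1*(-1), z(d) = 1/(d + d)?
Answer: -1/380 ≈ -0.0026316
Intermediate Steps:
z(d) = 1/(2*d)
v(m, n) = -4*m² - n/3 (v(m, n) = -4*(m*m + ((½)/6)*n) = -4*(m² + ((½)*(⅙))*n) = -4*(m² + n/12) = -4*m² - n/3)
o(x) = 6 (o(x) = 6*(-1*(-1)) = 6*1 = 6)
M(S, E) = 6*S
1/M(v(-4, -2), o(6)) = 1/(6*(-4*(-4)² - ⅓*(-2))) = 1/(6*(-4*16 + ⅔)) = 1/(6*(-64 + ⅔)) = 1/(6*(-190/3)) = 1/(-380) = -1/380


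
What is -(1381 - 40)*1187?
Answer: -1591767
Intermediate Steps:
-(1381 - 40)*1187 = -1341*1187 = -1*1591767 = -1591767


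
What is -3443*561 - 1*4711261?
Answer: -6642784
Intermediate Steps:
-3443*561 - 1*4711261 = -1931523 - 4711261 = -6642784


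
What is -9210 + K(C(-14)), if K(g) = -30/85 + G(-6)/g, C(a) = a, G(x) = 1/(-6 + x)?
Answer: -26304751/2856 ≈ -9210.3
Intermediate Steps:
K(g) = -6/17 - 1/(12*g) (K(g) = -30/85 + 1/((-6 - 6)*g) = -30*1/85 + 1/((-12)*g) = -6/17 - 1/(12*g))
-9210 + K(C(-14)) = -9210 + (1/204)*(-17 - 72*(-14))/(-14) = -9210 + (1/204)*(-1/14)*(-17 + 1008) = -9210 + (1/204)*(-1/14)*991 = -9210 - 991/2856 = -26304751/2856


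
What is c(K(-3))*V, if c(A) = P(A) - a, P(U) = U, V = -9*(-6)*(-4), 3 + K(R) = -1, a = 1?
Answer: 1080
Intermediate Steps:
K(R) = -4 (K(R) = -3 - 1 = -4)
V = -216 (V = 54*(-4) = -216)
c(A) = -1 + A (c(A) = A - 1*1 = A - 1 = -1 + A)
c(K(-3))*V = (-1 - 4)*(-216) = -5*(-216) = 1080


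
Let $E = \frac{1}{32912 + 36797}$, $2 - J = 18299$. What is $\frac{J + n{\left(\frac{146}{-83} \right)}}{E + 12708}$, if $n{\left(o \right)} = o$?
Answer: $- \frac{105873820073}{73526543759} \approx -1.4399$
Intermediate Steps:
$J = -18297$ ($J = 2 - 18299 = -18297$)
$E = \frac{1}{69709} \approx 1.4345 \cdot 10^{-5}$
$\frac{J + n{\left(\frac{146}{-83} \right)}}{E + 12708} = \frac{-18297 + \frac{146}{-83}}{\frac{1}{69709} + 12708} = \frac{-18297 + 146 \left(- \frac{1}{83}\right)}{\frac{885861973}{69709}} = \left(-18297 - \frac{146}{83}\right) \frac{69709}{885861973} = \left(- \frac{1518797}{83}\right) \frac{69709}{885861973} = - \frac{105873820073}{73526543759}$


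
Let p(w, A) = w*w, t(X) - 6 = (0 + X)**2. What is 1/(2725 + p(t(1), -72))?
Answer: 1/2774 ≈ 0.00036049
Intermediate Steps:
t(X) = 6 + X**2 (t(X) = 6 + (0 + X)**2 = 6 + X**2)
p(w, A) = w**2
1/(2725 + p(t(1), -72)) = 1/(2725 + (6 + 1**2)**2) = 1/(2725 + (6 + 1)**2) = 1/(2725 + 7**2) = 1/(2725 + 49) = 1/2774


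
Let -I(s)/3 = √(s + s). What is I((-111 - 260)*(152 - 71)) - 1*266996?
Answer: -266996 - 27*I*√742 ≈ -2.67e+5 - 735.47*I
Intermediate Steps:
I(s) = -3*√2*√s (I(s) = -3*√(s + s) = -3*√2*√s)
I((-111 - 260)*(152 - 71)) - 1*266996 = -3*√2*√((-111 - 260)*(152 - 71)) - 1*266996 = -3*√2*√(-371*81) - 266996 = -3*√2*√(-30051) - 266996 = -3*√2*9*I*√371 - 266996 = -27*I*√742 - 266996 = -266996 - 27*I*√742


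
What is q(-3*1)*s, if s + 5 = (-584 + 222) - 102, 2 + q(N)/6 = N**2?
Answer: -19698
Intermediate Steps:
q(N) = -12 + 6*N**2
s = -469 (s = -5 + ((-584 + 222) - 102) = -5 + (-362 - 102) = -5 - 464 = -469)
q(-3*1)*s = (-12 + 6*(-3*1)**2)*(-469) = (-12 + 6*(-3)**2)*(-469) = (-12 + 6*9)*(-469) = (-12 + 54)*(-469) = 42*(-469) = -19698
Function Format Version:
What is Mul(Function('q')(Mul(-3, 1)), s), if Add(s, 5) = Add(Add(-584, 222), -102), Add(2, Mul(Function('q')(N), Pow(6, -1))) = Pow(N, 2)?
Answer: -19698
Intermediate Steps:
Function('q')(N) = Add(-12, Mul(6, Pow(N, 2)))
s = -469 (s = Add(-5, Add(Add(-584, 222), -102)) = Add(-5, Add(-362, -102)) = Add(-5, -464) = -469)
Mul(Function('q')(Mul(-3, 1)), s) = Mul(Add(-12, Mul(6, Pow(Mul(-3, 1), 2))), -469) = Mul(Add(-12, Mul(6, Pow(-3, 2))), -469) = Mul(Add(-12, Mul(6, 9)), -469) = Mul(Add(-12, 54), -469) = Mul(42, -469) = -19698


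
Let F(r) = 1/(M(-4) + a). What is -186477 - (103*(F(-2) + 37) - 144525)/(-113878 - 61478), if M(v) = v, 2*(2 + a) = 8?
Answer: -65400003155/350712 ≈ -1.8648e+5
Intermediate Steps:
a = 2 (a = -2 + (½)*8 = -2 + 4 = 2)
F(r) = -½ (F(r) = 1/(-4 + 2) = 1/(-2) = -½)
-186477 - (103*(F(-2) + 37) - 144525)/(-113878 - 61478) = -186477 - (103*(-½ + 37) - 144525)/(-113878 - 61478) = -186477 - (103*(73/2) - 144525)/(-175356) = -186477 - (7519/2 - 144525)*(-1)/175356 = -186477 - (-281531)*(-1)/(2*175356) = -186477 - 1*281531/350712 = -186477 - 281531/350712 = -65400003155/350712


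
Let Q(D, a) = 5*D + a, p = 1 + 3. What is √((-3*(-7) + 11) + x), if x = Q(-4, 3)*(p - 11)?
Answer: √151 ≈ 12.288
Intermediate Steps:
p = 4
Q(D, a) = a + 5*D
x = 119 (x = (3 + 5*(-4))*(4 - 11) = (3 - 20)*(-7) = -17*(-7) = 119)
√((-3*(-7) + 11) + x) = √((-3*(-7) + 11) + 119) = √((21 + 11) + 119) = √(32 + 119) = √151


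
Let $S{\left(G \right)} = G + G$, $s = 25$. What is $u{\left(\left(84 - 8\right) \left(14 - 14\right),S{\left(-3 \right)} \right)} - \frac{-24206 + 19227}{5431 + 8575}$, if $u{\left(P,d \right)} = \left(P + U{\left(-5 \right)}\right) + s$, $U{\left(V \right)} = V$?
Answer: $\frac{285099}{14006} \approx 20.355$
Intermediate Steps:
$S{\left(G \right)} = 2 G$
$u{\left(P,d \right)} = 20 + P$ ($u{\left(P,d \right)} = \left(P - 5\right) + 25 = \left(-5 + P\right) + 25 = 20 + P$)
$u{\left(\left(84 - 8\right) \left(14 - 14\right),S{\left(-3 \right)} \right)} - \frac{-24206 + 19227}{5431 + 8575} = \left(20 + \left(84 - 8\right) \left(14 - 14\right)\right) - \frac{-24206 + 19227}{5431 + 8575} = \left(20 + 76 \cdot 0\right) - - \frac{4979}{14006} = \left(20 + 0\right) - \left(-4979\right) \frac{1}{14006} = 20 - - \frac{4979}{14006} = 20 + \frac{4979}{14006} = \frac{285099}{14006}$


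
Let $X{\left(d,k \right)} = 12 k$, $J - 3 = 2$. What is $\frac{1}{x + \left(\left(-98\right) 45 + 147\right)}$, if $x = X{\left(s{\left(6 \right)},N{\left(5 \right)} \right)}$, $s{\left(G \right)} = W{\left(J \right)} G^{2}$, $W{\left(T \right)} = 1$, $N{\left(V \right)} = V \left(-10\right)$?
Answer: $- \frac{1}{4863} \approx -0.00020563$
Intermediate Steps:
$J = 5$ ($J = 3 + 2 = 5$)
$N{\left(V \right)} = - 10 V$
$s{\left(G \right)} = G^{2}$ ($s{\left(G \right)} = 1 G^{2} = G^{2}$)
$x = -600$ ($x = 12 \left(\left(-10\right) 5\right) = 12 \left(-50\right) = -600$)
$\frac{1}{x + \left(\left(-98\right) 45 + 147\right)} = \frac{1}{-600 + \left(\left(-98\right) 45 + 147\right)} = \frac{1}{-600 + \left(-4410 + 147\right)} = \frac{1}{-600 - 4263} = \frac{1}{-4863} = - \frac{1}{4863}$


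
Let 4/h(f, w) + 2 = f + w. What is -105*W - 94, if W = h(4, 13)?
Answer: -122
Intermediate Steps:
h(f, w) = 4/(-2 + f + w) (h(f, w) = 4/(-2 + (f + w)) = 4/(-2 + f + w))
W = 4/15 (W = 4/(-2 + 4 + 13) = 4/15 ≈ 0.26667)
-105*W - 94 = -105*4/15 - 94 = -28 - 94 = -122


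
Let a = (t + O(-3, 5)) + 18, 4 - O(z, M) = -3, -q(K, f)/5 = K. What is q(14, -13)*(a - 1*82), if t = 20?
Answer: 2590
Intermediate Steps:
q(K, f) = -5*K
O(z, M) = 7 (O(z, M) = 4 - 1*(-3) = 4 + 3 = 7)
a = 45 (a = (20 + 7) + 18 = 27 + 18 = 45)
q(14, -13)*(a - 1*82) = (-5*14)*(45 - 1*82) = -70*(45 - 82) = -70*(-37) = 2590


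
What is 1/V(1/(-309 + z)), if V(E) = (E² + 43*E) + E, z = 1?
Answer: -94864/13551 ≈ -7.0005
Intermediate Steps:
V(E) = E² + 44*E
1/V(1/(-309 + z)) = 1/((44 + 1/(-309 + 1))/(-309 + 1)) = 1/((44 + 1/(-308))/(-308)) = 1/(-(44 - 1/308)/308) = 1/(-1/308*13551/308) = 1/(-13551/94864) = -94864/13551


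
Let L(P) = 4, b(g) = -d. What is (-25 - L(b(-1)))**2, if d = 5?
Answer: 841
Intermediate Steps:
b(g) = -5 (b(g) = -1*5 = -5)
(-25 - L(b(-1)))**2 = (-25 - 1*4)**2 = (-25 - 4)**2 = (-29)**2 = 841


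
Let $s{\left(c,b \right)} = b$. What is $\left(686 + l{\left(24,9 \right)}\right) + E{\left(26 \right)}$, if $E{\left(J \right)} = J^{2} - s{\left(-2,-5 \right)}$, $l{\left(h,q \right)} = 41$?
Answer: $1408$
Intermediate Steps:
$E{\left(J \right)} = 5 + J^{2}$ ($E{\left(J \right)} = J^{2} - -5 = J^{2} + 5 = 5 + J^{2}$)
$\left(686 + l{\left(24,9 \right)}\right) + E{\left(26 \right)} = \left(686 + 41\right) + \left(5 + 26^{2}\right) = 727 + \left(5 + 676\right) = 727 + 681 = 1408$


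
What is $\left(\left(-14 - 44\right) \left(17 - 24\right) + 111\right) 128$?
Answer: $66176$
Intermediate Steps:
$\left(\left(-14 - 44\right) \left(17 - 24\right) + 111\right) 128 = \left(\left(-58\right) \left(-7\right) + 111\right) 128 = \left(406 + 111\right) 128 = 517 \cdot 128 = 66176$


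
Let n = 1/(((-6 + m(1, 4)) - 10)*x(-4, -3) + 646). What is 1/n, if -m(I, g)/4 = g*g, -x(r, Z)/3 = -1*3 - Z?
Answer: 646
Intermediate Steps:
x(r, Z) = 9 + 3*Z (x(r, Z) = -3*(-1*3 - Z) = -3*(-3 - Z) = 9 + 3*Z)
m(I, g) = -4*g**2 (m(I, g) = -4*g*g = -4*g**2)
n = 1/646 (n = 1/(((-6 - 4*4**2) - 10)*(9 + 3*(-3)) + 646) = 1/(((-6 - 4*16) - 10)*(9 - 9) + 646) = 1/(((-6 - 64) - 10)*0 + 646) = 1/((-70 - 10)*0 + 646) = 1/(-80*0 + 646) = 1/(0 + 646) = 1/646 ≈ 0.0015480)
1/n = 1/(1/646) = 646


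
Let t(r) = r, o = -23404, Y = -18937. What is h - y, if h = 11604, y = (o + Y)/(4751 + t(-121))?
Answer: 53768861/4630 ≈ 11613.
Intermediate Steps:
y = -42341/4630 (y = (-23404 - 18937)/(4751 - 121) = -42341/4630 ≈ -9.1449)
h - y = 11604 - 1*(-42341/4630) = 11604 + 42341/4630 = 53768861/4630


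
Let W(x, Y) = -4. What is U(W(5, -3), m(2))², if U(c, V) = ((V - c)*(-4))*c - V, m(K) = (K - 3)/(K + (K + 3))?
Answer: 187489/49 ≈ 3826.3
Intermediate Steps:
m(K) = (-3 + K)/(3 + 2*K) (m(K) = (-3 + K)/(K + (3 + K)) = (-3 + K)/(3 + 2*K))
U(c, V) = -V + c*(-4*V + 4*c) (U(c, V) = (-4*V + 4*c)*c - V = c*(-4*V + 4*c) - V = -V + c*(-4*V + 4*c))
U(W(5, -3), m(2))² = (-(-3 + 2)/(3 + 2*2) + 4*(-4)² - 4*(-3 + 2)/(3 + 2*2)*(-4))² = (-(-1)/(3 + 4) + 4*16 - 4*-1/(3 + 4)*(-4))² = (-(-1)/7 + 64 - 4*-1/7*(-4))² = (-(-1)/7 + 64 - 4*(⅐)*(-1)*(-4))² = (-1*(-⅐) + 64 - 4*(-⅐)*(-4))² = (⅐ + 64 - 16/7)² = (433/7)² = 187489/49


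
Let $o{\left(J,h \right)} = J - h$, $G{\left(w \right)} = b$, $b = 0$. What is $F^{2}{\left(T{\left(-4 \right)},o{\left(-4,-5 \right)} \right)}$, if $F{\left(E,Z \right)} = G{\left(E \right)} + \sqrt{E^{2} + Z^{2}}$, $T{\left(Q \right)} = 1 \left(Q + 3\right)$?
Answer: $2$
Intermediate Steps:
$G{\left(w \right)} = 0$
$T{\left(Q \right)} = 3 + Q$ ($T{\left(Q \right)} = 1 \left(3 + Q\right) = 3 + Q$)
$F{\left(E,Z \right)} = \sqrt{E^{2} + Z^{2}}$ ($F{\left(E,Z \right)} = 0 + \sqrt{E^{2} + Z^{2}} = \sqrt{E^{2} + Z^{2}}$)
$F^{2}{\left(T{\left(-4 \right)},o{\left(-4,-5 \right)} \right)} = \left(\sqrt{\left(3 - 4\right)^{2} + \left(-4 - -5\right)^{2}}\right)^{2} = \left(\sqrt{\left(-1\right)^{2} + \left(-4 + 5\right)^{2}}\right)^{2} = \left(\sqrt{1 + 1^{2}}\right)^{2} = \left(\sqrt{1 + 1}\right)^{2} = \left(\sqrt{2}\right)^{2} = 2$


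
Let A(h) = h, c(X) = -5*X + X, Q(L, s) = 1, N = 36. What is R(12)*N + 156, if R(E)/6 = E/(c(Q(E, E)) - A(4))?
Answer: -168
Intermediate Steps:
c(X) = -4*X
R(E) = -3*E/4 (R(E) = 6*(E/(-4*1 - 1*4)) = 6*(E/(-4 - 4)) = 6*(E/(-8)) = 6*(E*(-⅛)) = 6*(-E/8) = -3*E/4)
R(12)*N + 156 = -¾*12*36 + 156 = -9*36 + 156 = -324 + 156 = -168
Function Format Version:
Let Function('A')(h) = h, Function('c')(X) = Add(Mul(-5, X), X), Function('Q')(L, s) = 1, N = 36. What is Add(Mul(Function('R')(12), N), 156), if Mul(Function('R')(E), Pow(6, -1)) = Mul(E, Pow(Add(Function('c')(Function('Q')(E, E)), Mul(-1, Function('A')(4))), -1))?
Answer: -168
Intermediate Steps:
Function('c')(X) = Mul(-4, X)
Function('R')(E) = Mul(Rational(-3, 4), E) (Function('R')(E) = Mul(6, Mul(E, Pow(Add(Mul(-4, 1), Mul(-1, 4)), -1))) = Mul(6, Mul(E, Pow(Add(-4, -4), -1))) = Mul(6, Mul(E, Pow(-8, -1))) = Mul(6, Mul(E, Rational(-1, 8))) = Mul(6, Mul(Rational(-1, 8), E)) = Mul(Rational(-3, 4), E))
Add(Mul(Function('R')(12), N), 156) = Add(Mul(Mul(Rational(-3, 4), 12), 36), 156) = Add(Mul(-9, 36), 156) = Add(-324, 156) = -168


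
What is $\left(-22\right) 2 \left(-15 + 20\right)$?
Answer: $-220$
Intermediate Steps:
$\left(-22\right) 2 \left(-15 + 20\right) = \left(-44\right) 5 = -220$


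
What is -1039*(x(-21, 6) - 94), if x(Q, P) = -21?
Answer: 119485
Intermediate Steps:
-1039*(x(-21, 6) - 94) = -1039*(-21 - 94) = -1039*(-115) = 119485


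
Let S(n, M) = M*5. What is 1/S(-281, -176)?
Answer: -1/880 ≈ -0.0011364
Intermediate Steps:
S(n, M) = 5*M
1/S(-281, -176) = 1/(5*(-176)) = 1/(-880) = -1/880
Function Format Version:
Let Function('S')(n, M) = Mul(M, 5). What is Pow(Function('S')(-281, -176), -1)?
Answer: Rational(-1, 880) ≈ -0.0011364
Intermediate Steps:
Function('S')(n, M) = Mul(5, M)
Pow(Function('S')(-281, -176), -1) = Pow(Mul(5, -176), -1) = Pow(-880, -1) = Rational(-1, 880)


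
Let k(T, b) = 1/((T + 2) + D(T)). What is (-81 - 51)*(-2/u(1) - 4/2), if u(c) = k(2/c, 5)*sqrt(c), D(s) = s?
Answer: 1848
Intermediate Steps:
k(T, b) = 1/(2 + 2*T) (k(T, b) = 1/((T + 2) + T) = 1/((2 + T) + T) = 1/(2 + 2*T))
u(c) = sqrt(c)/(2*(1 + 2/c)) (u(c) = (1/(2*(1 + 2/c)))*sqrt(c) = sqrt(c)/(2*(1 + 2/c)))
(-81 - 51)*(-2/u(1) - 4/2) = (-81 - 51)*(-2/(1**(3/2)/(2*(2 + 1))) - 4/2) = -132*(-2/((1/2)*1/3) - 4*1/2) = -132*(-2/((1/2)*1*(1/3)) - 2) = -132*(-2/1/6 - 2) = -132*(-2*6 - 2) = -132*(-12 - 2) = -132*(-14) = 1848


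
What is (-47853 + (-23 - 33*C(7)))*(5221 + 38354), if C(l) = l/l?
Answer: -2087634675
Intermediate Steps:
C(l) = 1
(-47853 + (-23 - 33*C(7)))*(5221 + 38354) = (-47853 + (-23 - 33*1))*(5221 + 38354) = (-47853 + (-23 - 33))*43575 = (-47853 - 56)*43575 = -47909*43575 = -2087634675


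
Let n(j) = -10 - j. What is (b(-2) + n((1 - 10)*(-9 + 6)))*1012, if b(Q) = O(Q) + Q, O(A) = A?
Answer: -41492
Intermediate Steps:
b(Q) = 2*Q (b(Q) = Q + Q = 2*Q)
(b(-2) + n((1 - 10)*(-9 + 6)))*1012 = (2*(-2) + (-10 - (1 - 10)*(-9 + 6)))*1012 = (-4 + (-10 - (-9)*(-3)))*1012 = (-4 + (-10 - 1*27))*1012 = (-4 + (-10 - 27))*1012 = (-4 - 37)*1012 = -41*1012 = -41492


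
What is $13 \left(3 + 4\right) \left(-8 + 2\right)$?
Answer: $-546$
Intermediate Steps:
$13 \left(3 + 4\right) \left(-8 + 2\right) = 13 \cdot 7 \left(-6\right) = 91 \left(-6\right) = -546$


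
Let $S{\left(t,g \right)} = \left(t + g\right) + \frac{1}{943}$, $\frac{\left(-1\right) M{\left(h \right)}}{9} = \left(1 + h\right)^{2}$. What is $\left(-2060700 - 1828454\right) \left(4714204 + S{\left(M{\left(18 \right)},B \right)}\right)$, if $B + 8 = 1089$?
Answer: $- \frac{17281261142953146}{943} \approx -1.8326 \cdot 10^{13}$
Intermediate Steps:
$B = 1081$ ($B = -8 + 1089 = 1081$)
$M{\left(h \right)} = - 9 \left(1 + h\right)^{2}$
$S{\left(t,g \right)} = \frac{1}{943} + g + t$ ($S{\left(t,g \right)} = \left(g + t\right) + \frac{1}{943} = \frac{1}{943} + g + t$)
$\left(-2060700 - 1828454\right) \left(4714204 + S{\left(M{\left(18 \right)},B \right)}\right) = \left(-2060700 - 1828454\right) \left(4714204 + \left(\frac{1}{943} + 1081 - 9 \left(1 + 18\right)^{2}\right)\right) = - 3889154 \left(4714204 + \left(\frac{1}{943} + 1081 - 9 \cdot 19^{2}\right)\right) = - 3889154 \left(4714204 + \left(\frac{1}{943} + 1081 - 3249\right)\right) = - 3889154 \left(4714204 - \frac{2044423}{943}\right) = \left(-3889154\right) \frac{4443449949}{943} = - \frac{17281261142953146}{943}$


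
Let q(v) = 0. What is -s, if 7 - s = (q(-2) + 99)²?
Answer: 9794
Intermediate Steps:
s = -9794 (s = 7 - (0 + 99)² = 7 - 1*99² = 7 - 1*9801 = 7 - 9801 = -9794)
-s = -1*(-9794) = 9794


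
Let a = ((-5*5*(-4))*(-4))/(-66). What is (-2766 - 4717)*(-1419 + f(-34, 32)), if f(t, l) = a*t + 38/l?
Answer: 6415961615/528 ≈ 1.2151e+7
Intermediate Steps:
a = 200/33 (a = (-25*(-4)*(-4))*(-1/66) = (100*(-4))*(-1/66) = -400*(-1/66) = 200/33 ≈ 6.0606)
f(t, l) = 38/l + 200*t/33 (f(t, l) = 200*t/33 + 38/l = 38/l + 200*t/33)
(-2766 - 4717)*(-1419 + f(-34, 32)) = (-2766 - 4717)*(-1419 + (38/32 + (200/33)*(-34))) = -7483*(-1419 + (38*(1/32) - 6800/33)) = -7483*(-1419 + (19/16 - 6800/33)) = -7483*(-1419 - 108173/528) = -7483*(-857405/528) = 6415961615/528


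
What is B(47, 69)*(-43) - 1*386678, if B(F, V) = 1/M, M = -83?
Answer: -32094231/83 ≈ -3.8668e+5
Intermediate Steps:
B(F, V) = -1/83 (B(F, V) = 1/(-83) = -1/83)
B(47, 69)*(-43) - 1*386678 = -1/83*(-43) - 1*386678 = 43/83 - 386678 = -32094231/83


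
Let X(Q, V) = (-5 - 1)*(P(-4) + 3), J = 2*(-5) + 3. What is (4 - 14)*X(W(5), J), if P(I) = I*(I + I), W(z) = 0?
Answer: 2100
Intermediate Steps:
P(I) = 2*I² (P(I) = I*(2*I) = 2*I²)
J = -7 (J = -10 + 3 = -7)
X(Q, V) = -210 (X(Q, V) = (-5 - 1)*(2*(-4)² + 3) = -6*(2*16 + 3) = -6*(32 + 3) = -6*35 = -210)
(4 - 14)*X(W(5), J) = (4 - 14)*(-210) = -10*(-210) = 2100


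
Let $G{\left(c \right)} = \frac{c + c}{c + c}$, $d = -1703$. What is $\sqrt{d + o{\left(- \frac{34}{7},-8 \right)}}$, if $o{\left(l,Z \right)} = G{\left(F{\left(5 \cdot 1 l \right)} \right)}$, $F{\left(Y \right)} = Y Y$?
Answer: $i \sqrt{1702} \approx 41.255 i$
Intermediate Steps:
$F{\left(Y \right)} = Y^{2}$
$G{\left(c \right)} = 1$ ($G{\left(c \right)} = \frac{2 c}{2 c} = 2 c \frac{1}{2 c} = 1$)
$o{\left(l,Z \right)} = 1$
$\sqrt{d + o{\left(- \frac{34}{7},-8 \right)}} = \sqrt{-1703 + 1} = \sqrt{-1702} = i \sqrt{1702}$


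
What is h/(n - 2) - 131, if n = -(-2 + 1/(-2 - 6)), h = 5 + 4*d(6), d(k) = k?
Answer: 101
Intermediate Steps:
h = 29 (h = 5 + 4*6 = 5 + 24 = 29)
n = 17/8 (n = -(-2 + 1/(-8)) = -(-2 - ⅛) = -1*(-17/8) = 17/8 ≈ 2.1250)
h/(n - 2) - 131 = 29/(17/8 - 2) - 131 = 29/(⅛) - 131 = 29*8 - 131 = 232 - 131 = 101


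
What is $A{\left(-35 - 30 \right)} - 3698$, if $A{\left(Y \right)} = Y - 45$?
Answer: $-3808$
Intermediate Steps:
$A{\left(Y \right)} = -45 + Y$
$A{\left(-35 - 30 \right)} - 3698 = \left(-45 - 65\right) - 3698 = -110 - 3698 = -3808$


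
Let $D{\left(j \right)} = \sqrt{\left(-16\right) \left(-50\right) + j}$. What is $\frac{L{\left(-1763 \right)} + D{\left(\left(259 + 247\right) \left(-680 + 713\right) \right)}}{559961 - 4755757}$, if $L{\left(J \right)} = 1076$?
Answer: $- \frac{269}{1048949} - \frac{\sqrt{17498}}{4195796} \approx -0.00028797$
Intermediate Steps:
$D{\left(j \right)} = \sqrt{800 + j}$
$\frac{L{\left(-1763 \right)} + D{\left(\left(259 + 247\right) \left(-680 + 713\right) \right)}}{559961 - 4755757} = \frac{1076 + \sqrt{800 + \left(259 + 247\right) \left(-680 + 713\right)}}{559961 - 4755757} = \frac{1076 + \sqrt{800 + 506 \cdot 33}}{-4195796} = \left(1076 + \sqrt{800 + 16698}\right) \left(- \frac{1}{4195796}\right) = \left(1076 + \sqrt{17498}\right) \left(- \frac{1}{4195796}\right) = - \frac{269}{1048949} - \frac{\sqrt{17498}}{4195796}$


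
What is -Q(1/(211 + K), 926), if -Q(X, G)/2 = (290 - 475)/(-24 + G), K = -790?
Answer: -185/451 ≈ -0.41020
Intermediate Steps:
Q(X, G) = 370/(-24 + G) (Q(X, G) = -2*(290 - 475)/(-24 + G) = -(-370)/(-24 + G) = 370/(-24 + G))
-Q(1/(211 + K), 926) = -370/(-24 + 926) = -370/902 = -1*185/451 = -185/451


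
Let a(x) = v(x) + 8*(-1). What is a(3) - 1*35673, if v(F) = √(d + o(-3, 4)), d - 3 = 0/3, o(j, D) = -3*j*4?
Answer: -35681 + √39 ≈ -35675.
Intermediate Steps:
o(j, D) = -12*j
d = 3 (d = 3 + 0/3 = 3 + 0*(⅓) = 3 + 0 = 3)
v(F) = √39 (v(F) = √(3 - 12*(-3)) = √(3 + 36) = √39)
a(x) = -8 + √39 (a(x) = √39 + 8*(-1) = √39 - 8 = -8 + √39)
a(3) - 1*35673 = (-8 + √39) - 1*35673 = (-8 + √39) - 35673 = -35681 + √39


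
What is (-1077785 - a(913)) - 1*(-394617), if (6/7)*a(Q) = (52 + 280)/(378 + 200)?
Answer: -592307237/867 ≈ -6.8317e+5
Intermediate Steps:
a(Q) = 581/867 (a(Q) = 7*((52 + 280)/(378 + 200))/6 = 7*(332/578)/6 = 7*(332*(1/578))/6 = (7/6)*(166/289) = 581/867)
(-1077785 - a(913)) - 1*(-394617) = (-1077785 - 1*581/867) - 1*(-394617) = (-1077785 - 581/867) + 394617 = -934440176/867 + 394617 = -592307237/867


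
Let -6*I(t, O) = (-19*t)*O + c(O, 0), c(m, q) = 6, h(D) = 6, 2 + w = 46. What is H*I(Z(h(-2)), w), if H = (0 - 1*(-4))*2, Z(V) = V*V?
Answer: 40120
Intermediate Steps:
w = 44 (w = -2 + 46 = 44)
Z(V) = V**2
H = 8 (H = (0 + 4)*2 = 4*2 = 8)
I(t, O) = -1 + 19*O*t/6 (I(t, O) = -((-19*t)*O + 6)/6 = -(-19*O*t + 6)/6 = -(6 - 19*O*t)/6 = -1 + 19*O*t/6)
H*I(Z(h(-2)), w) = 8*(-1 + (19/6)*44*6**2) = 8*(-1 + (19/6)*44*36) = 8*(-1 + 5016) = 8*5015 = 40120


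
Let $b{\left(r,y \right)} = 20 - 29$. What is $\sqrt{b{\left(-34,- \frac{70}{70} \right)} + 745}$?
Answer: $4 \sqrt{46} \approx 27.129$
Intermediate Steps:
$b{\left(r,y \right)} = -9$
$\sqrt{b{\left(-34,- \frac{70}{70} \right)} + 745} = \sqrt{-9 + 745} = \sqrt{736} = 4 \sqrt{46}$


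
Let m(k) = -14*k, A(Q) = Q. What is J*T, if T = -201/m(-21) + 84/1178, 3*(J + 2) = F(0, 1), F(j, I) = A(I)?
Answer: 176735/173166 ≈ 1.0206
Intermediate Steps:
F(j, I) = I
J = -5/3 (J = -2 + (1/3)*1 = -2 + 1/3 = -5/3 ≈ -1.6667)
T = -35347/57722 (T = -201/((-14*(-21))) + 84/1178 = -201/294 + 84*(1/1178) = -201*1/294 + 42/589 = -67/98 + 42/589 = -35347/57722 ≈ -0.61237)
J*T = -5/3*(-35347/57722) = 176735/173166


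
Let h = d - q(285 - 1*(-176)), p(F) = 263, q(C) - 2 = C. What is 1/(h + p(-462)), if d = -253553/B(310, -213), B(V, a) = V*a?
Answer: -66030/12952447 ≈ -0.0050979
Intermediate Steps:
q(C) = 2 + C
d = 253553/66030 (d = -253553/(310*(-213)) = -253553/(-66030) = -253553*(-1/66030) = 253553/66030 ≈ 3.8400)
h = -30318337/66030 (h = 253553/66030 - (2 + (285 - 1*(-176))) = 253553/66030 - (2 + (285 + 176)) = 253553/66030 - (2 + 461) = 253553/66030 - 1*463 = 253553/66030 - 463 = -30318337/66030 ≈ -459.16)
1/(h + p(-462)) = 1/(-30318337/66030 + 263) = 1/(-12952447/66030) = -66030/12952447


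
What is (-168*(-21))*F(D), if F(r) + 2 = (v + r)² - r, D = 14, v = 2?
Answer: 846720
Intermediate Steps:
F(r) = -2 + (2 + r)² - r (F(r) = -2 + ((2 + r)² - r) = -2 + (2 + r)² - r)
(-168*(-21))*F(D) = (-168*(-21))*(-2 + (2 + 14)² - 1*14) = 3528*(-2 + 16² - 14) = 3528*(-2 + 256 - 14) = 3528*240 = 846720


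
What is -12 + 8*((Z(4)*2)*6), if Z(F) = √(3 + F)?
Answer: -12 + 96*√7 ≈ 241.99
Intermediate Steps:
-12 + 8*((Z(4)*2)*6) = -12 + 8*((√(3 + 4)*2)*6) = -12 + 8*((√7*2)*6) = -12 + 8*((2*√7)*6) = -12 + 8*(12*√7) = -12 + 96*√7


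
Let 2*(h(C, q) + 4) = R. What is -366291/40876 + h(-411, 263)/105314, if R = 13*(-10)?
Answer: -1753563219/195673412 ≈ -8.9617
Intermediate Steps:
R = -130
h(C, q) = -69 (h(C, q) = -4 + (½)*(-130) = -4 - 65 = -69)
-366291/40876 + h(-411, 263)/105314 = -366291/40876 - 69/105314 = -1753563219/195673412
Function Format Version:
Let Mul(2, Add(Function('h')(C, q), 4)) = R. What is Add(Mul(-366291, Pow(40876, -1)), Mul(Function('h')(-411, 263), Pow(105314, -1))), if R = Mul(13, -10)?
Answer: Rational(-1753563219, 195673412) ≈ -8.9617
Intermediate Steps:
R = -130
Function('h')(C, q) = -69 (Function('h')(C, q) = Add(-4, Mul(Rational(1, 2), -130)) = Add(-4, -65) = -69)
Add(Mul(-366291, Pow(40876, -1)), Mul(Function('h')(-411, 263), Pow(105314, -1))) = Add(Mul(-366291, Pow(40876, -1)), Mul(-69, Pow(105314, -1))) = Add(Mul(-366291, Rational(1, 40876)), Mul(-69, Rational(1, 105314))) = Add(Rational(-366291, 40876), Rational(-69, 105314)) = Rational(-1753563219, 195673412)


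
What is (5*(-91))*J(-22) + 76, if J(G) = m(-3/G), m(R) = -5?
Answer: 2351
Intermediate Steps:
J(G) = -5
(5*(-91))*J(-22) + 76 = (5*(-91))*(-5) + 76 = -455*(-5) + 76 = 2275 + 76 = 2351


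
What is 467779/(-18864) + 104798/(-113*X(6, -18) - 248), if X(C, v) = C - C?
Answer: -261614833/584784 ≈ -447.37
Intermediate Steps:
X(C, v) = 0
467779/(-18864) + 104798/(-113*X(6, -18) - 248) = 467779/(-18864) + 104798/(-113*0 - 248) = 467779*(-1/18864) + 104798/(0 - 248) = -467779/18864 + 104798/(-248) = -467779/18864 + 104798*(-1/248) = -467779/18864 - 52399/124 = -261614833/584784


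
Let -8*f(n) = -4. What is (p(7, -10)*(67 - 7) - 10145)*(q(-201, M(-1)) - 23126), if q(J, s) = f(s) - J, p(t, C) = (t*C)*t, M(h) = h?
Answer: 1813098705/2 ≈ 9.0655e+8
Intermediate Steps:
f(n) = ½ (f(n) = -⅛*(-4) = ½)
p(t, C) = C*t² (p(t, C) = (C*t)*t = C*t²)
q(J, s) = ½ - J
(p(7, -10)*(67 - 7) - 10145)*(q(-201, M(-1)) - 23126) = ((-10*7²)*(67 - 7) - 10145)*((½ - 1*(-201)) - 23126) = (-10*49*60 - 10145)*((½ + 201) - 23126) = (-490*60 - 10145)*(403/2 - 23126) = (-29400 - 10145)*(-45849/2) = -39545*(-45849/2) = 1813098705/2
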